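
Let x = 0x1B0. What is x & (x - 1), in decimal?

416

x = 110110000 = 432
x - 1 = 110101111
AND   = 110100000 = 416
(x & (x - 1) clears the lowest set bit of x.)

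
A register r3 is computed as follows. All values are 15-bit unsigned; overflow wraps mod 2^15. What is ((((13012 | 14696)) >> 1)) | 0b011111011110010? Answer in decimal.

16382

13012 = 011001011010100
14696 = 011100101101000
→ | → 011101111111100 = 15356
→ >> 1 → 001110111111110 = 7678
0b011111011110010 = 011111011110010
→ | → 011111111111110 = 16382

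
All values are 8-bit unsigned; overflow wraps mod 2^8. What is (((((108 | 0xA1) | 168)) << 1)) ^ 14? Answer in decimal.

212

108 = 01101100
0xA1 = 10100001
→ | → 11101101 = 237
168 = 10101000
→ | → 11101101 = 237
→ << 1 (mod 2^8) → 11011010 = 218
14 = 00001110
→ ^ → 11010100 = 212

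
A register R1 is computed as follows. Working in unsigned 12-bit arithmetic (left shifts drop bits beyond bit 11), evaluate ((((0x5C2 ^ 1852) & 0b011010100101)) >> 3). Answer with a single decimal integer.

84

0x5C2 = 010111000010
1852 = 011100111100
→ ^ → 001011111110 = 766
0b011010100101 = 011010100101
→ & → 001010100100 = 676
→ >> 3 → 000001010100 = 84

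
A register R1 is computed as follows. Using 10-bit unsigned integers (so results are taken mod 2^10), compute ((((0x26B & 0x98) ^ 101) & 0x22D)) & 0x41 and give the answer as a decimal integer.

1

0x26B = 1001101011
0x98 = 0010011000
→ & → 0000001000 = 8
101 = 0001100101
→ ^ → 0001101101 = 109
0x22D = 1000101101
→ & → 0000101101 = 45
0x41 = 0001000001
→ & → 0000000001 = 1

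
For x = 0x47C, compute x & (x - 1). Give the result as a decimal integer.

x = 10001111100 = 1148
x - 1 = 10001111011
AND   = 10001111000 = 1144
(x & (x - 1) clears the lowest set bit of x.)

1144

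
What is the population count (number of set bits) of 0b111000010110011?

n = 111000010110011
Count the 1s: 1 + 1 + 1 + 1 + 1 + 1 + 1 + 1 = 8

8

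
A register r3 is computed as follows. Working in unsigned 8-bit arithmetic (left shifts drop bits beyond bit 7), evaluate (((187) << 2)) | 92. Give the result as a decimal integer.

252

187 = 10111011
→ << 2 (mod 2^8) → 11101100 = 236
92 = 01011100
→ | → 11111100 = 252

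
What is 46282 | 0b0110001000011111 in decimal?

63199

46282 = 1011010011001010
b = 0110001000011111
 OR → 1111011011011111 = 63199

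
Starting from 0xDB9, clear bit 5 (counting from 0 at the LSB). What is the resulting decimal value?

3481

x = 110110111001
bit 5 is currently 1; clear it via x & ~(1 << 5) = x & ~32
→ 110110011001 = 3481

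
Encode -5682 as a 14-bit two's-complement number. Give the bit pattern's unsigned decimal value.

5682 in 14 bits: 01011000110010
Invert: 10100111001101
Add 1:  10100111001110 = 10702
(Check: 2^14 - 5682 = 16384 - 5682 = 10702.)

10702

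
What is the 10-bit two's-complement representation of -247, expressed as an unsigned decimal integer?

777

247 in 10 bits: 0011110111
Invert: 1100001000
Add 1:  1100001001 = 777
(Check: 2^10 - 247 = 1024 - 247 = 777.)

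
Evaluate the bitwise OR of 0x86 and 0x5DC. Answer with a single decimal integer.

0x86 = 00010000110
0x5DC = 10111011100
 OR → 10111011110 = 1502

1502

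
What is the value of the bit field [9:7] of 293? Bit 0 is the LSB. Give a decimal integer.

v = 0100100101
Shift right by 7: 010
Mask low 3 bits: 010 = 2

2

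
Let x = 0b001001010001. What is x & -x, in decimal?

x = 1001010001 = 593
-x (two's complement) = …0110101111
AND   = 0000000001 = 1
(x & -x isolates the lowest set bit of x.)

1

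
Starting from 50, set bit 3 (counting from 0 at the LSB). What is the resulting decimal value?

x = 00110010
bit 3 is currently 0; set it via x | (1 << 3) = x | 8
→ 00111010 = 58

58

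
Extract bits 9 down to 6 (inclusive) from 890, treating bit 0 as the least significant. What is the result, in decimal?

v = 1101111010
Shift right by 6: 1101
Mask low 4 bits: 1101 = 13

13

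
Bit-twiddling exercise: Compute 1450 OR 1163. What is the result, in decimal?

1450 = 10110101010
1163 = 10010001011
 OR → 10110101011 = 1451

1451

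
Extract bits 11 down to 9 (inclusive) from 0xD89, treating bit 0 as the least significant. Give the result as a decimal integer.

v = 00110110001001
Shift right by 9: 00110
Mask low 3 bits: 110 = 6

6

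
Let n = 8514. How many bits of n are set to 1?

4

8514 = 10000101000010
Count the 1s: 1 + 1 + 1 + 1 = 4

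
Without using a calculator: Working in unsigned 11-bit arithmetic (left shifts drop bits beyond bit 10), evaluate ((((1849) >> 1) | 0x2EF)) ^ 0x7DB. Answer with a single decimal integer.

1060

1849 = 11100111001
→ >> 1 → 01110011100 = 924
0x2EF = 01011101111
→ | → 01111111111 = 1023
0x7DB = 11111011011
→ ^ → 10000100100 = 1060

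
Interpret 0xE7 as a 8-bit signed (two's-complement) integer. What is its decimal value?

pattern = 11100111 (MSB is 1 ⇒ negative)
Invert: 00011000, add 1 → 00011001 = 25, so the value is -25.
(Equivalently: 231 - 2^8 = 231 - 256 = -25.)

-25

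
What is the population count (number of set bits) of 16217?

10

16217 = 11111101011001
Count the 1s: 1 + 1 + 1 + 1 + 1 + 1 + 1 + 1 + 1 + 1 = 10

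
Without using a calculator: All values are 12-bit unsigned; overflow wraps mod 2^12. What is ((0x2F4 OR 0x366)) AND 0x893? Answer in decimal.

146

0x2F4 = 001011110100
0x366 = 001101100110
→ OR → 001111110110 = 1014
0x893 = 100010010011
→ AND → 000010010010 = 146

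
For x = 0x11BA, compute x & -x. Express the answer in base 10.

x = 1000110111010 = 4538
-x (two's complement) = …0111001000110
AND   = 0000000000010 = 2
(x & -x isolates the lowest set bit of x.)

2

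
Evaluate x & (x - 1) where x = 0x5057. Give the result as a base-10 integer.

x = 101000001010111 = 20567
x - 1 = 101000001010110
AND   = 101000001010110 = 20566
(x & (x - 1) clears the lowest set bit of x.)

20566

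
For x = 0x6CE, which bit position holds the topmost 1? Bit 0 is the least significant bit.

0x6CE = 11011001110
The topmost 1 is at position 10 (since 2^10 = 1024 ≤ 1742 < 2048).

10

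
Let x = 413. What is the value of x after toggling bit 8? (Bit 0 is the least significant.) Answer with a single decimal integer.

157

x = 110011101
bit 8 is currently 1; toggle it via x ^ (1 << 8) = x ^ 256
→ 010011101 = 157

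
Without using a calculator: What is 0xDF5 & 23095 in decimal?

2101

0xDF5 = 000110111110101
23095 = 101101000110111
AND → 000100000110101 = 2101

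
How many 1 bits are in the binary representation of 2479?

8

2479 = 100110101111
Count the 1s: 1 + 1 + 1 + 1 + 1 + 1 + 1 + 1 = 8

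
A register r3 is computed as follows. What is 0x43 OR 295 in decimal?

0x43 = 001000011
295 = 100100111
 OR → 101100111 = 359

359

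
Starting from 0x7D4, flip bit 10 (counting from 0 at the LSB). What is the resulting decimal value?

x = 011111010100
bit 10 is currently 1; toggle it via x ^ (1 << 10) = x ^ 1024
→ 001111010100 = 980

980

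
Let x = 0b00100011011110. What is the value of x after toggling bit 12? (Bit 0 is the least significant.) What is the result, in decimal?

6366

x = 00100011011110
bit 12 is currently 0; toggle it via x ^ (1 << 12) = x ^ 4096
→ 01100011011110 = 6366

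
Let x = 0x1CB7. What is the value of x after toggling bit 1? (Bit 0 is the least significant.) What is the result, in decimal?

x = 001110010110111
bit 1 is currently 1; toggle it via x ^ (1 << 1) = x ^ 2
→ 001110010110101 = 7349

7349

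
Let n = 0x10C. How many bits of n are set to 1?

0x10C = 100001100
Count the 1s: 1 + 1 + 1 = 3

3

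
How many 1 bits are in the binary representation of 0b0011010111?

n = 11010111
Count the 1s: 1 + 1 + 1 + 1 + 1 + 1 = 6

6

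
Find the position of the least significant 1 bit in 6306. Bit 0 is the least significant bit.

1

6306 = 1100010100010
Trailing zeros: 1, so the lowest set bit is bit 1 (value 2).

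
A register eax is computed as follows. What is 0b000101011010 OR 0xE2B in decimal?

a = 000101011010
0xE2B = 111000101011
 OR → 111101111011 = 3963

3963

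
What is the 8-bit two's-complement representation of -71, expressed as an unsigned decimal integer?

71 in 8 bits: 01000111
Invert: 10111000
Add 1:  10111001 = 185
(Check: 2^8 - 71 = 256 - 71 = 185.)

185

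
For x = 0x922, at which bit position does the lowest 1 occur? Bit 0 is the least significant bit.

1

0x922 = 100100100010
Trailing zeros: 1, so the lowest set bit is bit 1 (value 2).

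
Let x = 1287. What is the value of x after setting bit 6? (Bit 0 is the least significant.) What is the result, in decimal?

1351

x = 10100000111
bit 6 is currently 0; set it via x | (1 << 6) = x | 64
→ 10101000111 = 1351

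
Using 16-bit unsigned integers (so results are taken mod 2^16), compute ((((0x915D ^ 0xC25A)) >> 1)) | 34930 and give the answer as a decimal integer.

0x915D = 1001000101011101
0xC25A = 1100001001011010
→ ^ → 0101001100000111 = 21255
→ >> 1 → 0010100110000011 = 10627
34930 = 1000100001110010
→ | → 1010100111110011 = 43507

43507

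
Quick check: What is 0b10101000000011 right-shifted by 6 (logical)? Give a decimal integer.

x = 10101000000011
shift right by 6 → 00000010101000 = 168
(equivalently, floor(10755 / 64))

168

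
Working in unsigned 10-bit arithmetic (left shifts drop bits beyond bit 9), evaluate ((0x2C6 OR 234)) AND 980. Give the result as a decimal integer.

708

0x2C6 = 1011000110
234 = 0011101010
→ OR → 1011101110 = 750
980 = 1111010100
→ AND → 1011000100 = 708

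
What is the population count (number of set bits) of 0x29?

3

0x29 = 101001
Count the 1s: 1 + 1 + 1 = 3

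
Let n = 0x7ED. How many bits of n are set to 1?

0x7ED = 11111101101
Count the 1s: 1 + 1 + 1 + 1 + 1 + 1 + 1 + 1 + 1 = 9

9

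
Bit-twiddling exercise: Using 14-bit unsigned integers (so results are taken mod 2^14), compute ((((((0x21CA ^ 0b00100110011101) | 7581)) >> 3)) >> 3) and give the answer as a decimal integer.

0x21CA = 10000111001010
0b00100110011101 = 00100110011101
→ ^ → 10100001010111 = 10327
7581 = 01110110011101
→ | → 11110111011111 = 15839
→ >> 3 → 00011110111011 = 1979
→ >> 3 → 00000011110111 = 247

247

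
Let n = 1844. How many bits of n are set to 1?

6

1844 = 11100110100
Count the 1s: 1 + 1 + 1 + 1 + 1 + 1 = 6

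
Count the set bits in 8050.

9

8050 = 1111101110010
Count the 1s: 1 + 1 + 1 + 1 + 1 + 1 + 1 + 1 + 1 = 9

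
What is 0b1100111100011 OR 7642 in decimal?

7675

a = 1100111100011
7642 = 1110111011010
 OR → 1110111111011 = 7675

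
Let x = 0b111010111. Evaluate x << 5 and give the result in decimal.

x = 00000111010111
shift left by 5 → 11101011100000 = 15072
(equivalently, 471 × 2^5 = 471 × 32)

15072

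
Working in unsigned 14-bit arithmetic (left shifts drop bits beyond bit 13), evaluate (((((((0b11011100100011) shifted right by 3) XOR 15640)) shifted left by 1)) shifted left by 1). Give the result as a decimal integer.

0b11011100100011 = 11011100100011
→ shifted right by 3 → 00011011100100 = 1764
15640 = 11110100011000
→ XOR → 11101111111100 = 15356
→ shifted left by 1 (mod 2^14) → 11011111111000 = 14328
→ shifted left by 1 (mod 2^14) → 10111111110000 = 12272

12272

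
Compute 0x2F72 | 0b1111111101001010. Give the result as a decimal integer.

0x2F72 = 0010111101110010
b = 1111111101001010
 OR → 1111111101111010 = 65402

65402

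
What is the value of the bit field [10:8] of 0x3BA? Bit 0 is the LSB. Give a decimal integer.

3

v = 01110111010
Shift right by 8: 011
Mask low 3 bits: 011 = 3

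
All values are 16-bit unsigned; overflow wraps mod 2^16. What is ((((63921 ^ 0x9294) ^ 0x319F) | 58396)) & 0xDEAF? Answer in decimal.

63921 = 1111100110110001
0x9294 = 1001001010010100
→ ^ → 0110101100100101 = 27429
0x319F = 0011000110011111
→ ^ → 0101101010111010 = 23226
58396 = 1110010000011100
→ | → 1111111010111110 = 65214
0xDEAF = 1101111010101111
→ & → 1101111010101110 = 57006

57006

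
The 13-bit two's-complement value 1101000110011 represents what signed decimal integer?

pattern = 1101000110011 (MSB is 1 ⇒ negative)
Invert: 0010111001100, add 1 → 0010111001101 = 1485, so the value is -1485.
(Equivalently: 6707 - 2^13 = 6707 - 8192 = -1485.)

-1485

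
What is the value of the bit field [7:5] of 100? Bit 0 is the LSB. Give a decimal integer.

3

v = 01100100
Shift right by 5: 011
Mask low 3 bits: 011 = 3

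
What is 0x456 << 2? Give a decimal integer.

4440

0x456 = 0010001010110
shift left by 2 → 1000101011000 = 4440
(equivalently, 1110 × 2^2 = 1110 × 4)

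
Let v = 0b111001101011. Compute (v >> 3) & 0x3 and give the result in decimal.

1

v = 111001101011
Shift right by 3: 111001101
Mask low 2 bits: 01 = 1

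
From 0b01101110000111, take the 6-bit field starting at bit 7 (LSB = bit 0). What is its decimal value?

55

v = 01101110000111
Shift right by 7: 0110111
Mask low 6 bits: 110111 = 55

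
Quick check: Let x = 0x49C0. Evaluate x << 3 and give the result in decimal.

0x49C0 = 000100100111000000
shift left by 3 → 100100111000000000 = 151040
(equivalently, 18880 × 2^3 = 18880 × 8)

151040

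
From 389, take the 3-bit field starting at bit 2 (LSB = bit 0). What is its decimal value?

v = 00110000101
Shift right by 2: 001100001
Mask low 3 bits: 001 = 1

1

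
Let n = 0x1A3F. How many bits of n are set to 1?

9

0x1A3F = 1101000111111
Count the 1s: 1 + 1 + 1 + 1 + 1 + 1 + 1 + 1 + 1 = 9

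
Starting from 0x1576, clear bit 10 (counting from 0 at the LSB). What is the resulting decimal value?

4470

x = 1010101110110
bit 10 is currently 1; clear it via x & ~(1 << 10) = x & ~1024
→ 1000101110110 = 4470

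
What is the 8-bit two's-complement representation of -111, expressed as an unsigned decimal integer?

145

111 in 8 bits: 01101111
Invert: 10010000
Add 1:  10010001 = 145
(Check: 2^8 - 111 = 256 - 111 = 145.)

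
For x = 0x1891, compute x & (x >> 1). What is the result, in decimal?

x = 1100010010001 = 6289
x>>1 = 0110001001000
AND  = 0100000000000 = 2048
(x & (x >> 1) has a 1 wherever x has two consecutive 1 bits.)

2048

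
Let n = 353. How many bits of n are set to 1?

353 = 101100001
Count the 1s: 1 + 1 + 1 + 1 = 4

4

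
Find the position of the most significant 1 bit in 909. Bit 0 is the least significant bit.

9

909 = 1110001101
The topmost 1 is at position 9 (since 2^9 = 512 ≤ 909 < 1024).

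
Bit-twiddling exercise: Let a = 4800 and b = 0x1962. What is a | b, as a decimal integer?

4800 = 1001011000000
0x1962 = 1100101100010
 OR → 1101111100010 = 7138

7138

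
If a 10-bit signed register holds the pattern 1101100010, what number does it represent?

-158

pattern = 1101100010 (MSB is 1 ⇒ negative)
Invert: 0010011101, add 1 → 0010011110 = 158, so the value is -158.
(Equivalently: 866 - 2^10 = 866 - 1024 = -158.)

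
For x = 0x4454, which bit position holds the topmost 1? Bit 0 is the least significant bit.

0x4454 = 100010001010100
The topmost 1 is at position 14 (since 2^14 = 16384 ≤ 17492 < 32768).

14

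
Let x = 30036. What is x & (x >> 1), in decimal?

x = 111010101010100 = 30036
x>>1 = 011101010101010
AND  = 011000000000000 = 12288
(x & (x >> 1) has a 1 wherever x has two consecutive 1 bits.)

12288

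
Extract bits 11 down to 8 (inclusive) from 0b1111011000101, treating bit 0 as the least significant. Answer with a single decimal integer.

v = 1111011000101
Shift right by 8: 11110
Mask low 4 bits: 1110 = 14

14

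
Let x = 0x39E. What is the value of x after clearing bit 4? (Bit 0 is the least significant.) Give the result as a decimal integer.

910

x = 1110011110
bit 4 is currently 1; clear it via x & ~(1 << 4) = x & ~16
→ 1110001110 = 910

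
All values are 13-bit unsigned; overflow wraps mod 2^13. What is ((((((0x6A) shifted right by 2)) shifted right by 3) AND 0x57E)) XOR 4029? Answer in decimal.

4031

0x6A = 0000001101010
→ shifted right by 2 → 0000000011010 = 26
→ shifted right by 3 → 0000000000011 = 3
0x57E = 0010101111110
→ AND → 0000000000010 = 2
4029 = 0111110111101
→ XOR → 0111110111111 = 4031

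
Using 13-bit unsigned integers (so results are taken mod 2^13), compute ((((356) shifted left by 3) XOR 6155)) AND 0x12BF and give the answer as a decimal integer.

4651

356 = 0000101100100
→ shifted left by 3 (mod 2^13) → 0101100100000 = 2848
6155 = 1100000001011
→ XOR → 1001100101011 = 4907
0x12BF = 1001010111111
→ AND → 1001000101011 = 4651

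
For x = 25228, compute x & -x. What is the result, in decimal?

4

x = 110001010001100 = 25228
-x (two's complement) = …001110101110100
AND   = 000000000000100 = 4
(x & -x isolates the lowest set bit of x.)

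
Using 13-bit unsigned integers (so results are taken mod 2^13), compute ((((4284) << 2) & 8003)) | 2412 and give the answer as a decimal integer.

4284 = 1000010111100
→ << 2 (mod 2^13) → 0001011110000 = 752
8003 = 1111101000011
→ & → 0001001000000 = 576
2412 = 0100101101100
→ | → 0101101101100 = 2924

2924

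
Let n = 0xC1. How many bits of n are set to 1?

3

0xC1 = 11000001
Count the 1s: 1 + 1 + 1 = 3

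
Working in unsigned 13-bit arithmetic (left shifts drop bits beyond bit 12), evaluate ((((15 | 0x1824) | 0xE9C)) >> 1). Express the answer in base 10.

15 = 0000000001111
0x1824 = 1100000100100
→ | → 1100000101111 = 6191
0xE9C = 0111010011100
→ | → 1111010111111 = 7871
→ >> 1 → 0111101011111 = 3935

3935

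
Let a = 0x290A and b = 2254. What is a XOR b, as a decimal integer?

0x290A = 10100100001010
2254 = 00100011001110
XOR → 10000111000100 = 8644

8644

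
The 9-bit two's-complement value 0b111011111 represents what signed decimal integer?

-33

pattern = 111011111 (MSB is 1 ⇒ negative)
Invert: 000100000, add 1 → 000100001 = 33, so the value is -33.
(Equivalently: 479 - 2^9 = 479 - 512 = -33.)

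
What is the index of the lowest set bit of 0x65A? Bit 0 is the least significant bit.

0x65A = 11001011010
Trailing zeros: 1, so the lowest set bit is bit 1 (value 2).

1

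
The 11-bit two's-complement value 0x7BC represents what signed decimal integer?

-68

pattern = 11110111100 (MSB is 1 ⇒ negative)
Invert: 00001000011, add 1 → 00001000100 = 68, so the value is -68.
(Equivalently: 1980 - 2^11 = 1980 - 2048 = -68.)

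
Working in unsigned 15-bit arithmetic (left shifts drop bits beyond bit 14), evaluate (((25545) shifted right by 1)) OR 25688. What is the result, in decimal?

30204

25545 = 110001111001001
→ shifted right by 1 → 011000111100100 = 12772
25688 = 110010001011000
→ OR → 111010111111100 = 30204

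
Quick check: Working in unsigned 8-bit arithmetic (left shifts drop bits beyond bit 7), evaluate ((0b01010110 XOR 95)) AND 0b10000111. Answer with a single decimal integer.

0b01010110 = 01010110
95 = 01011111
→ XOR → 00001001 = 9
0b10000111 = 10000111
→ AND → 00000001 = 1

1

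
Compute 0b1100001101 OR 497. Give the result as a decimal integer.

a = 1100001101
497 = 0111110001
 OR → 1111111101 = 1021

1021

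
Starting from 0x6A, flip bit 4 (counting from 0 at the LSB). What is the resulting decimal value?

122

x = 01101010
bit 4 is currently 0; toggle it via x ^ (1 << 4) = x ^ 16
→ 01111010 = 122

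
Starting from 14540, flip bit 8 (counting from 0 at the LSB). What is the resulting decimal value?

x = 011100011001100
bit 8 is currently 0; toggle it via x ^ (1 << 8) = x ^ 256
→ 011100111001100 = 14796

14796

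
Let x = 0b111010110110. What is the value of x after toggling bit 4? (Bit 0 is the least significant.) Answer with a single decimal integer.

3750

x = 111010110110
bit 4 is currently 1; toggle it via x ^ (1 << 4) = x ^ 16
→ 111010100110 = 3750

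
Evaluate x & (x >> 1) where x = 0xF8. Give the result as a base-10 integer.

x = 11111000 = 248
x>>1 = 01111100
AND  = 01111000 = 120
(x & (x >> 1) has a 1 wherever x has two consecutive 1 bits.)

120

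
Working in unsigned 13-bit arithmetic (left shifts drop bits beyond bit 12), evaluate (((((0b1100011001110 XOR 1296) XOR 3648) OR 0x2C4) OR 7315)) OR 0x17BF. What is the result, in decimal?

0b1100011001110 = 1100011001110
1296 = 0010100010000
→ XOR → 1110111011110 = 7646
3648 = 0111001000000
→ XOR → 1001110011110 = 5022
0x2C4 = 0001011000100
→ OR → 1001111011110 = 5086
7315 = 1110010010011
→ OR → 1111111011111 = 8159
0x17BF = 1011110111111
→ OR → 1111111111111 = 8191

8191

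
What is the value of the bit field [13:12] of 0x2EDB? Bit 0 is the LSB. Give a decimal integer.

v = 010111011011011
Shift right by 12: 010
Mask low 2 bits: 10 = 2

2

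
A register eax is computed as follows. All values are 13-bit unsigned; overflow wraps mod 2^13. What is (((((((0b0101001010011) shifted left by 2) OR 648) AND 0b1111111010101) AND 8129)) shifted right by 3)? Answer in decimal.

0b0101001010011 = 0101001010011
→ shifted left by 2 (mod 2^13) → 0100101001100 = 2380
648 = 0001010001000
→ OR → 0101111001100 = 3020
0b1111111010101 = 1111111010101
→ AND → 0101111000100 = 3012
8129 = 1111111000001
→ AND → 0101111000000 = 3008
→ shifted right by 3 → 0000101111000 = 376

376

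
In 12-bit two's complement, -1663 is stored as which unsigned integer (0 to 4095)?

1663 in 12 bits: 011001111111
Invert: 100110000000
Add 1:  100110000001 = 2433
(Check: 2^12 - 1663 = 4096 - 1663 = 2433.)

2433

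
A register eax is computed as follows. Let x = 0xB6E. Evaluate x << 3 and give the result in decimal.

23408

0xB6E = 000101101101110
shift left by 3 → 101101101110000 = 23408
(equivalently, 2926 × 2^3 = 2926 × 8)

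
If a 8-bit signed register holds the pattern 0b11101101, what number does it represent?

-19

pattern = 11101101 (MSB is 1 ⇒ negative)
Invert: 00010010, add 1 → 00010011 = 19, so the value is -19.
(Equivalently: 237 - 2^8 = 237 - 256 = -19.)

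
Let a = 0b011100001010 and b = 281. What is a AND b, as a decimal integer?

a = 11100001010
281 = 00100011001
AND → 00100001000 = 264

264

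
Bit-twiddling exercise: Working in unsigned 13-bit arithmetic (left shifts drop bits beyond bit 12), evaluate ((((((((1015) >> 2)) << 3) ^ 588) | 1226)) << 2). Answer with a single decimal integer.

6072

1015 = 0001111110111
→ >> 2 → 0000011111101 = 253
→ << 3 (mod 2^13) → 0011111101000 = 2024
588 = 0001001001100
→ ^ → 0010110100100 = 1444
1226 = 0010011001010
→ | → 0010111101110 = 1518
→ << 2 (mod 2^13) → 1011110111000 = 6072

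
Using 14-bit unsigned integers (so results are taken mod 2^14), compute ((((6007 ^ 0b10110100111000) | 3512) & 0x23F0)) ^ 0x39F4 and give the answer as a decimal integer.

6660

6007 = 01011101110111
0b10110100111000 = 10110100111000
→ ^ → 11101001001111 = 14927
3512 = 00110110111000
→ | → 11111111111111 = 16383
0x23F0 = 10001111110000
→ & → 10001111110000 = 9200
0x39F4 = 11100111110100
→ ^ → 01101000000100 = 6660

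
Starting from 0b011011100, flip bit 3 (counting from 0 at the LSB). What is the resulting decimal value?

212

x = 011011100
bit 3 is currently 1; toggle it via x ^ (1 << 3) = x ^ 8
→ 011010100 = 212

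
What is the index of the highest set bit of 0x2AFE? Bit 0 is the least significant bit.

0x2AFE = 10101011111110
The topmost 1 is at position 13 (since 2^13 = 8192 ≤ 11006 < 16384).

13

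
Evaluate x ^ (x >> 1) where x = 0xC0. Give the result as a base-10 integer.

160

x = 11000000 = 192
x>>1 = 01100000
XOR  = 10100000 = 160
(x ^ (x >> 1) gives the standard binary-reflected Gray code of x.)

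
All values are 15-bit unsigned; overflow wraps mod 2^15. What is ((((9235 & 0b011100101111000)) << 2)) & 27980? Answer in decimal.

9235 = 010010000010011
0b011100101111000 = 011100101111000
→ & → 010000000010000 = 8208
→ << 2 (mod 2^15) → 000000001000000 = 64
27980 = 110110101001100
→ & → 000000001000000 = 64

64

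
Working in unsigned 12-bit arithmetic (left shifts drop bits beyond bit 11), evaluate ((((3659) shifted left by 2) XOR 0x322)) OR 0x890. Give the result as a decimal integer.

2718

3659 = 111001001011
→ shifted left by 2 (mod 2^12) → 100100101100 = 2348
0x322 = 001100100010
→ XOR → 101000001110 = 2574
0x890 = 100010010000
→ OR → 101010011110 = 2718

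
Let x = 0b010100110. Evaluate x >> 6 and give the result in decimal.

x = 10100110
shift right by 6 → 00000010 = 2
(equivalently, floor(166 / 64))

2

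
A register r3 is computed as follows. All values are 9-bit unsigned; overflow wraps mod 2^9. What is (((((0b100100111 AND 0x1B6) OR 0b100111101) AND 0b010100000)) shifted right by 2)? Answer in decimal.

0b100100111 = 100100111
0x1B6 = 110110110
→ AND → 100100110 = 294
0b100111101 = 100111101
→ OR → 100111111 = 319
0b010100000 = 010100000
→ AND → 000100000 = 32
→ shifted right by 2 → 000001000 = 8

8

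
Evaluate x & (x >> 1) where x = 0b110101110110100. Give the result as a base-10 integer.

8592

x = 110101110110100 = 27572
x>>1 = 011010111011010
AND  = 010000110010000 = 8592
(x & (x >> 1) has a 1 wherever x has two consecutive 1 bits.)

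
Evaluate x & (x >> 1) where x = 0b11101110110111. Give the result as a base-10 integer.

6547

x = 11101110110111 = 15287
x>>1 = 01110111011011
AND  = 01100110010011 = 6547
(x & (x >> 1) has a 1 wherever x has two consecutive 1 bits.)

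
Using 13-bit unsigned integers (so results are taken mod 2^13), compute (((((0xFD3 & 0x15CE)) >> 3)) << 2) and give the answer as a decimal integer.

0xFD3 = 0111111010011
0x15CE = 1010111001110
→ & → 0010111000010 = 1474
→ >> 3 → 0000010111000 = 184
→ << 2 (mod 2^13) → 0001011100000 = 736

736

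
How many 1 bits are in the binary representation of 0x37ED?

11

0x37ED = 11011111101101
Count the 1s: 1 + 1 + 1 + 1 + 1 + 1 + 1 + 1 + 1 + 1 + 1 = 11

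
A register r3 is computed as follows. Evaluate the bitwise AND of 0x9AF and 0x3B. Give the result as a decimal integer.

43

0x9AF = 100110101111
0x3B = 000000111011
AND → 000000101011 = 43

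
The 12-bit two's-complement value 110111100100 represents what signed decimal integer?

pattern = 110111100100 (MSB is 1 ⇒ negative)
Invert: 001000011011, add 1 → 001000011100 = 540, so the value is -540.
(Equivalently: 3556 - 2^12 = 3556 - 4096 = -540.)

-540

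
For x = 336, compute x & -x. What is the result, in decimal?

16

x = 101010000 = 336
-x (two's complement) = …010110000
AND   = 000010000 = 16
(x & -x isolates the lowest set bit of x.)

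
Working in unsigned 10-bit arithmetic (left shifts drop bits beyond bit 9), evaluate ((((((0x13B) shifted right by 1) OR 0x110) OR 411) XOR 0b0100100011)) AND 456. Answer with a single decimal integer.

0x13B = 0100111011
→ shifted right by 1 → 0010011101 = 157
0x110 = 0100010000
→ OR → 0110011101 = 413
411 = 0110011011
→ OR → 0110011111 = 415
0b0100100011 = 0100100011
→ XOR → 0010111100 = 188
456 = 0111001000
→ AND → 0010001000 = 136

136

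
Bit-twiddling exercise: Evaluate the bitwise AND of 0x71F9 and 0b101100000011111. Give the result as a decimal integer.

0x71F9 = 111000111111001
b = 101100000011111
AND → 101000000011001 = 20505

20505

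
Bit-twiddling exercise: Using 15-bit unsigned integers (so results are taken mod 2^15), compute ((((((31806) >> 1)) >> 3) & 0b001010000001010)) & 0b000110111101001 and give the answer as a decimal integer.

31806 = 111110000111110
→ >> 1 → 011111000011111 = 15903
→ >> 3 → 000011111000011 = 1987
0b001010000001010 = 001010000001010
→ & → 000010000000010 = 1026
0b000110111101001 = 000110111101001
→ & → 000010000000000 = 1024

1024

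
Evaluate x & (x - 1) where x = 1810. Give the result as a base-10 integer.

x = 11100010010 = 1810
x - 1 = 11100010001
AND   = 11100010000 = 1808
(x & (x - 1) clears the lowest set bit of x.)

1808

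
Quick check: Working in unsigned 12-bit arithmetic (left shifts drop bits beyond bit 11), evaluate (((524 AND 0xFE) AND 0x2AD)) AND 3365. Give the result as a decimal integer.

524 = 001000001100
0xFE = 000011111110
→ AND → 000000001100 = 12
0x2AD = 001010101101
→ AND → 000000001100 = 12
3365 = 110100100101
→ AND → 000000000100 = 4

4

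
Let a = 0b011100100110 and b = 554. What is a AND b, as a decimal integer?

546

a = 11100100110
554 = 01000101010
AND → 01000100010 = 546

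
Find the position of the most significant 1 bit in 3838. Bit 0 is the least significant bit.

3838 = 111011111110
The topmost 1 is at position 11 (since 2^11 = 2048 ≤ 3838 < 4096).

11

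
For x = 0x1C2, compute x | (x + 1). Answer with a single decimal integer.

451

x = 111000010 = 450
x + 1 = 111000011
OR    = 111000011 = 451
(x | (x + 1) sets the lowest cleared bit.)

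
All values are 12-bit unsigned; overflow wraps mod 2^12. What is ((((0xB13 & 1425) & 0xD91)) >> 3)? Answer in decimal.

0xB13 = 101100010011
1425 = 010110010001
→ & → 000100010001 = 273
0xD91 = 110110010001
→ & → 000100010001 = 273
→ >> 3 → 000000100010 = 34

34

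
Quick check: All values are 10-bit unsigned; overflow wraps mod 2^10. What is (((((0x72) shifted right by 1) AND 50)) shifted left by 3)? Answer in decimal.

0x72 = 0001110010
→ shifted right by 1 → 0000111001 = 57
50 = 0000110010
→ AND → 0000110000 = 48
→ shifted left by 3 (mod 2^10) → 0110000000 = 384

384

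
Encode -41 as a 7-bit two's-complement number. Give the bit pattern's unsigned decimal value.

87

41 in 7 bits: 0101001
Invert: 1010110
Add 1:  1010111 = 87
(Check: 2^7 - 41 = 128 - 41 = 87.)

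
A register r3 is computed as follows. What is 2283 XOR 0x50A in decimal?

3553

2283 = 100011101011
0x50A = 010100001010
XOR → 110111100001 = 3553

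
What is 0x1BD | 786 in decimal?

959

0x1BD = 0110111101
786 = 1100010010
 OR → 1110111111 = 959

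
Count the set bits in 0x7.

3

0x7 = 111
Count the 1s: 1 + 1 + 1 = 3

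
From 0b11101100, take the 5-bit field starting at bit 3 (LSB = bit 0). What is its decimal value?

29

v = 11101100
Shift right by 3: 11101
Mask low 5 bits: 11101 = 29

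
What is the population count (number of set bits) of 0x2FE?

0x2FE = 1011111110
Count the 1s: 1 + 1 + 1 + 1 + 1 + 1 + 1 + 1 = 8

8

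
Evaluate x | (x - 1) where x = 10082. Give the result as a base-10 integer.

x = 10011101100010 = 10082
x - 1 = 10011101100001
OR    = 10011101100011 = 10083
(x | (x - 1) sets all bits below the lowest set bit.)

10083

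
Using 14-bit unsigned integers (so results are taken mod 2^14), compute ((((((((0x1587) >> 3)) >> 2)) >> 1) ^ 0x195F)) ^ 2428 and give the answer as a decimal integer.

4213

0x1587 = 01010110000111
→ >> 3 → 00001010110000 = 688
→ >> 2 → 00000010101100 = 172
→ >> 1 → 00000001010110 = 86
0x195F = 01100101011111
→ ^ → 01100100001001 = 6409
2428 = 00100101111100
→ ^ → 01000001110101 = 4213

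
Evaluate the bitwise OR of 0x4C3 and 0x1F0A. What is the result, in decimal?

0x4C3 = 0010011000011
0x1F0A = 1111100001010
 OR → 1111111001011 = 8139

8139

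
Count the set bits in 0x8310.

4

0x8310 = 1000001100010000
Count the 1s: 1 + 1 + 1 + 1 = 4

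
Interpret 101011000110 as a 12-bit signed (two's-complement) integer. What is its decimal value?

-1338

pattern = 101011000110 (MSB is 1 ⇒ negative)
Invert: 010100111001, add 1 → 010100111010 = 1338, so the value is -1338.
(Equivalently: 2758 - 2^12 = 2758 - 4096 = -1338.)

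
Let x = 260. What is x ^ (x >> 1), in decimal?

x = 100000100 = 260
x>>1 = 010000010
XOR  = 110000110 = 390
(x ^ (x >> 1) gives the standard binary-reflected Gray code of x.)

390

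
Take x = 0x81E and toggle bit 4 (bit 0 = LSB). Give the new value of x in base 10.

x = 0100000011110
bit 4 is currently 1; toggle it via x ^ (1 << 4) = x ^ 16
→ 0100000001110 = 2062

2062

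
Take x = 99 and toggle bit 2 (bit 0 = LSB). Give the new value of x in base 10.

103

x = 0001100011
bit 2 is currently 0; toggle it via x ^ (1 << 2) = x ^ 4
→ 0001100111 = 103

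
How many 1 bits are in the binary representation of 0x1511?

5

0x1511 = 1010100010001
Count the 1s: 1 + 1 + 1 + 1 + 1 = 5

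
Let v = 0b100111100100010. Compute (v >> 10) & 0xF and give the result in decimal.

v = 100111100100010
Shift right by 10: 10011
Mask low 4 bits: 0011 = 3

3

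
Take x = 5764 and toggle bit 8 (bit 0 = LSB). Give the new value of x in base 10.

6020

x = 0001011010000100
bit 8 is currently 0; toggle it via x ^ (1 << 8) = x ^ 256
→ 0001011110000100 = 6020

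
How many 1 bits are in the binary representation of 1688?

5

1688 = 11010011000
Count the 1s: 1 + 1 + 1 + 1 + 1 = 5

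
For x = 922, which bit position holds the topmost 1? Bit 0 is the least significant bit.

9

922 = 1110011010
The topmost 1 is at position 9 (since 2^9 = 512 ≤ 922 < 1024).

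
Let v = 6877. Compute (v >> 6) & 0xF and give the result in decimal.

v = 01101011011101
Shift right by 6: 01101011
Mask low 4 bits: 1011 = 11

11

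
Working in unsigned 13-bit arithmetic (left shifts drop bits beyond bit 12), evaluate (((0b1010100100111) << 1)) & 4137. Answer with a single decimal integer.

8

0b1010100100111 = 1010100100111
→ << 1 (mod 2^13) → 0101001001110 = 2638
4137 = 1000000101001
→ & → 0000000001000 = 8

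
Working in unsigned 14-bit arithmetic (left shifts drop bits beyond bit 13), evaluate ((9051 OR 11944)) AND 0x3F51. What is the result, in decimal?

9051 = 10001101011011
11944 = 10111010101000
→ OR → 10111111111011 = 12283
0x3F51 = 11111101010001
→ AND → 10111101010001 = 12113

12113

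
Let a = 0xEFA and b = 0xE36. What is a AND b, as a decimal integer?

0xEFA = 111011111010
0xE36 = 111000110110
AND → 111000110010 = 3634

3634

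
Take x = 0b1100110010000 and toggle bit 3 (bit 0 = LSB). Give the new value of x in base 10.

x = 1100110010000
bit 3 is currently 0; toggle it via x ^ (1 << 3) = x ^ 8
→ 1100110011000 = 6552

6552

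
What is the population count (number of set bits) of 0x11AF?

0x11AF = 1000110101111
Count the 1s: 1 + 1 + 1 + 1 + 1 + 1 + 1 + 1 = 8

8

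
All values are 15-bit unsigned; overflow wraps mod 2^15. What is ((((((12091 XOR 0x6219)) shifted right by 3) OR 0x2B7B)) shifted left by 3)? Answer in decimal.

12091 = 010111100111011
0x6219 = 110001000011001
→ XOR → 100110100100010 = 19746
→ shifted right by 3 → 000100110100100 = 2468
0x2B7B = 010101101111011
→ OR → 010101111111111 = 11263
→ shifted left by 3 (mod 2^15) → 101111111111000 = 24568

24568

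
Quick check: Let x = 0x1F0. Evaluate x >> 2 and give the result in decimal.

124

0x1F0 = 111110000
shift right by 2 → 001111100 = 124
(equivalently, floor(496 / 4))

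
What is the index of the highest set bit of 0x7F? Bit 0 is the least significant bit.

0x7F = 1111111
The topmost 1 is at position 6 (since 2^6 = 64 ≤ 127 < 128).

6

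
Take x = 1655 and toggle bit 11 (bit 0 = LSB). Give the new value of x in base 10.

x = 0011001110111
bit 11 is currently 0; toggle it via x ^ (1 << 11) = x ^ 2048
→ 0111001110111 = 3703

3703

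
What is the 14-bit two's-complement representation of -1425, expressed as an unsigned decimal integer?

1425 in 14 bits: 00010110010001
Invert: 11101001101110
Add 1:  11101001101111 = 14959
(Check: 2^14 - 1425 = 16384 - 1425 = 14959.)

14959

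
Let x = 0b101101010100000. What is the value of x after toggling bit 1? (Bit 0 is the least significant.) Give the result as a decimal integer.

23202

x = 101101010100000
bit 1 is currently 0; toggle it via x ^ (1 << 1) = x ^ 2
→ 101101010100010 = 23202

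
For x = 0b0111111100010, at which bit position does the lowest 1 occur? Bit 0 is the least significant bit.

1

0b0111111100010 = 111111100010
Trailing zeros: 1, so the lowest set bit is bit 1 (value 2).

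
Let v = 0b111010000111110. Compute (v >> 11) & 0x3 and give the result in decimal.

2

v = 111010000111110
Shift right by 11: 1110
Mask low 2 bits: 10 = 2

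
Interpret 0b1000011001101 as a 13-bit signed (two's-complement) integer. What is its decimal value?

-3891

pattern = 1000011001101 (MSB is 1 ⇒ negative)
Invert: 0111100110010, add 1 → 0111100110011 = 3891, so the value is -3891.
(Equivalently: 4301 - 2^13 = 4301 - 8192 = -3891.)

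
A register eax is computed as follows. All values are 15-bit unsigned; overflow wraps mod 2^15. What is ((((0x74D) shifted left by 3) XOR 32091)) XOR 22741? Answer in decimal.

8166

0x74D = 000011101001101
→ shifted left by 3 (mod 2^15) → 011101001101000 = 14952
32091 = 111110101011011
→ XOR → 100011100110011 = 18227
22741 = 101100011010101
→ XOR → 001111111100110 = 8166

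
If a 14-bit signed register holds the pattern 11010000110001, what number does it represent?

pattern = 11010000110001 (MSB is 1 ⇒ negative)
Invert: 00101111001110, add 1 → 00101111001111 = 3023, so the value is -3023.
(Equivalently: 13361 - 2^14 = 13361 - 16384 = -3023.)

-3023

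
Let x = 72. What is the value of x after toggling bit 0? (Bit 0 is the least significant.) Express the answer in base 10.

x = 01001000
bit 0 is currently 0; toggle it via x ^ (1 << 0) = x ^ 1
→ 01001001 = 73

73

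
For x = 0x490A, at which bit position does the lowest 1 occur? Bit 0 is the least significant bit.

0x490A = 100100100001010
Trailing zeros: 1, so the lowest set bit is bit 1 (value 2).

1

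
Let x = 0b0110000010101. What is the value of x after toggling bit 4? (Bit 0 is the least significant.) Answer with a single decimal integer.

x = 0110000010101
bit 4 is currently 1; toggle it via x ^ (1 << 4) = x ^ 16
→ 0110000000101 = 3077

3077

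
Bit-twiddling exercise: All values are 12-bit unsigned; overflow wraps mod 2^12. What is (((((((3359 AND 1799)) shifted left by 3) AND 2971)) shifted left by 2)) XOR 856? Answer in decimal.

3359 = 110100011111
1799 = 011100000111
→ AND → 010100000111 = 1287
→ shifted left by 3 (mod 2^12) → 100000111000 = 2104
2971 = 101110011011
→ AND → 100000011000 = 2072
→ shifted left by 2 (mod 2^12) → 000001100000 = 96
856 = 001101011000
→ XOR → 001100111000 = 824

824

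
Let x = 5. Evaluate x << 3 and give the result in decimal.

5 = 000101
shift left by 3 → 101000 = 40
(equivalently, 5 × 2^3 = 5 × 8)

40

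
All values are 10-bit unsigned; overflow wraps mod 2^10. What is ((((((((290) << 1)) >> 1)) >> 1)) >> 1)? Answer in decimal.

72

290 = 0100100010
→ << 1 (mod 2^10) → 1001000100 = 580
→ >> 1 → 0100100010 = 290
→ >> 1 → 0010010001 = 145
→ >> 1 → 0001001000 = 72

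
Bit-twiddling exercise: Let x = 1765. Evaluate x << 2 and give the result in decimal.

7060

1765 = 0011011100101
shift left by 2 → 1101110010100 = 7060
(equivalently, 1765 × 2^2 = 1765 × 4)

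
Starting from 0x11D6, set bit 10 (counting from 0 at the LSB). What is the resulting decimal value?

5590

x = 1000111010110
bit 10 is currently 0; set it via x | (1 << 10) = x | 1024
→ 1010111010110 = 5590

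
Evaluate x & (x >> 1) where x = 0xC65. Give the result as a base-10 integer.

1056

x = 110001100101 = 3173
x>>1 = 011000110010
AND  = 010000100000 = 1056
(x & (x >> 1) has a 1 wherever x has two consecutive 1 bits.)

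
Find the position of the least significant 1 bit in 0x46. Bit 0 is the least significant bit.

1

0x46 = 1000110
Trailing zeros: 1, so the lowest set bit is bit 1 (value 2).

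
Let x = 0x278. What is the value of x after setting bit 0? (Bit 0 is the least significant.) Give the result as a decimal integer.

633

x = 01001111000
bit 0 is currently 0; set it via x | (1 << 0) = x | 1
→ 01001111001 = 633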